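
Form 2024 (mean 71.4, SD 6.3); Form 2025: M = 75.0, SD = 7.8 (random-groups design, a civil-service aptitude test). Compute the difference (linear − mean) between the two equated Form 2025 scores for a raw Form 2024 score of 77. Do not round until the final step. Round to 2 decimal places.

Mean-equated: 77 + (75.0 − 71.4) = 80.60
Linear-equated: (7.8/6.3)(77 − 71.4) + 75.0 = 81.933
Difference = 81.933 − 80.60 = 1.33

1.33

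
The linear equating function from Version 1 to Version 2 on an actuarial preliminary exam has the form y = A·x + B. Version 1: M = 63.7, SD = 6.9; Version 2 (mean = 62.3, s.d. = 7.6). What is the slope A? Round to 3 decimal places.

1.101

A = SD_Y / SD_X = 7.6 / 6.9 = 1.101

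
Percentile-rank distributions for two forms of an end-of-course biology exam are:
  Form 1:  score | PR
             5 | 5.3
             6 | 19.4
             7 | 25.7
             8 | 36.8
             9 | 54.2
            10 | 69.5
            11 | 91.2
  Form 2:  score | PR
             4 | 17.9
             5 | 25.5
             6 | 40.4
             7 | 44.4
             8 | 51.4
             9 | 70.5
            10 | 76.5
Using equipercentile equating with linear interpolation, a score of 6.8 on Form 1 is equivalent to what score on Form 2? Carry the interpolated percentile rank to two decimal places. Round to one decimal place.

4.9

PR of 6.8 on Form 1: 19.4 + (6.8 − 6)/(7 − 6) × (25.7 − 19.4) = 24.44
On Form 2, PR 24.44 falls between score 4 (PR 17.9) and 5 (PR 25.5).
Interpolate: 4 + (24.44 − 17.9)/(25.5 − 17.9) × (5 − 4) = 4.9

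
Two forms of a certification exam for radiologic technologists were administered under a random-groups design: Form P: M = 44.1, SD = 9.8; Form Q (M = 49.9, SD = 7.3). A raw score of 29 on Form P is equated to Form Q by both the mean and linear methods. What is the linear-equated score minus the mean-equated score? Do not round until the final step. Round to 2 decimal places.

3.85

Mean-equated: 29 + (49.9 − 44.1) = 34.80
Linear-equated: (7.3/9.8)(29 − 44.1) + 49.9 = 38.652
Difference = 38.652 − 34.80 = 3.85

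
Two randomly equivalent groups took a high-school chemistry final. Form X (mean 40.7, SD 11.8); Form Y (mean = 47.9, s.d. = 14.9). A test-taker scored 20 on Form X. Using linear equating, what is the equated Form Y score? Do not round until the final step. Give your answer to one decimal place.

Linear equating: y = (SD_Y/SD_X)(x − M_X) + M_Y
y = (14.9/11.8)(20 − 40.7) + 47.9
y = 1.262712 × -20.7 + 47.9 = -26.1381 + 47.9 = 21.8

21.8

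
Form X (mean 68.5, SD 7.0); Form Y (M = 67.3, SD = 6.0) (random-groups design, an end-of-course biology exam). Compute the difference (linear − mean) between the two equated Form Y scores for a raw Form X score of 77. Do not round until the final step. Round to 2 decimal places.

-1.21

Mean-equated: 77 + (67.3 − 68.5) = 75.80
Linear-equated: (6.0/7.0)(77 − 68.5) + 67.3 = 74.586
Difference = 74.586 − 75.80 = -1.21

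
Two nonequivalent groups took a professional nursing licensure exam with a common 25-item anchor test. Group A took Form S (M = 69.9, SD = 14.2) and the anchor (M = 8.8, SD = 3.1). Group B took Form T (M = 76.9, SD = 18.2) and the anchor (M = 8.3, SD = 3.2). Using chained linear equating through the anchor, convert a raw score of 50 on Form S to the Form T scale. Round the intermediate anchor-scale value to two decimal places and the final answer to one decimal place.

55.1

Form S → anchor (Group A): v = (3.1/14.2)(50 − 69.9) + 8.8 = 4.46
anchor → Form T (Group B): y = (18.2/3.2)(4.46 − 8.3) + 76.9 = 55.1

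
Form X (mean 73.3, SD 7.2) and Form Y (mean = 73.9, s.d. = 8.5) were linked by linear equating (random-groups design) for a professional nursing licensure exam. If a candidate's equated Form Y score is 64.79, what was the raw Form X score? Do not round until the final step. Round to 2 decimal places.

65.58

Invert y = (SD_Y/SD_X)(x − M_X) + M_Y:
x = (SD_X/SD_Y)(y − M_Y) + M_X = (7.2/8.5)(64.79 − 73.9) + 73.3
x = 0.847059 × -9.110 + 73.3 = 65.58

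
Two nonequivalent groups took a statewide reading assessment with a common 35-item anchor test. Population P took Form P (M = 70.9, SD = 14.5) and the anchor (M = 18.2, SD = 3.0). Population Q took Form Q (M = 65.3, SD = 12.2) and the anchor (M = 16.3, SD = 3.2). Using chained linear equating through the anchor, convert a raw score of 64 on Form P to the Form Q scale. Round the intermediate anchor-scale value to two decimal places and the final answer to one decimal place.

67.1

Form P → anchor (Population P): v = (3.0/14.5)(64 − 70.9) + 18.2 = 16.77
anchor → Form Q (Population Q): y = (12.2/3.2)(16.77 − 16.3) + 65.3 = 67.1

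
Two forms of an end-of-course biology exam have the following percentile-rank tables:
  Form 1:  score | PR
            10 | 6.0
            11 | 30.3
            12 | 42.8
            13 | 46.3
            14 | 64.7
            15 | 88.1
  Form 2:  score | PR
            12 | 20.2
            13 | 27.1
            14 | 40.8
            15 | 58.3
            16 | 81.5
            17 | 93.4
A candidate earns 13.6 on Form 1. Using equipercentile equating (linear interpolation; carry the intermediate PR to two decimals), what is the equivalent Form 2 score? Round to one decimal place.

PR of 13.6 on Form 1: 46.3 + (13.6 − 13)/(14 − 13) × (64.7 − 46.3) = 57.34
On Form 2, PR 57.34 falls between score 14 (PR 40.8) and 15 (PR 58.3).
Interpolate: 14 + (57.34 − 40.8)/(58.3 − 40.8) × (15 − 14) = 14.9

14.9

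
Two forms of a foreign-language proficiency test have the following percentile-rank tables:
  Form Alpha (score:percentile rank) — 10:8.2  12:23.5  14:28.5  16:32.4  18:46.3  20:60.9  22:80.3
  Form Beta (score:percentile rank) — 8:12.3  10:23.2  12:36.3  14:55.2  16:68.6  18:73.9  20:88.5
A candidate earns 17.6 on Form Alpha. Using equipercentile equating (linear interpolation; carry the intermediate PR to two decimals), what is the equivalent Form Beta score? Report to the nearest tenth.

PR of 17.6 on Form Alpha: 32.4 + (17.6 − 16)/(18 − 16) × (46.3 − 32.4) = 43.52
On Form Beta, PR 43.52 falls between score 12 (PR 36.3) and 14 (PR 55.2).
Interpolate: 12 + (43.52 − 36.3)/(55.2 − 36.3) × (14 − 12) = 12.8

12.8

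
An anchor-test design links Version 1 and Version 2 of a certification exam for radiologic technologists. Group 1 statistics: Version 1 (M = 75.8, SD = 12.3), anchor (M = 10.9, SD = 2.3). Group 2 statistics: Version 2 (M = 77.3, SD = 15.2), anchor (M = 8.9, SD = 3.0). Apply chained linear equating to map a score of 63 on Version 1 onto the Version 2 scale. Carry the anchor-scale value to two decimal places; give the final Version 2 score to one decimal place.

Version 1 → anchor (Group 1): v = (2.3/12.3)(63 − 75.8) + 10.9 = 8.51
anchor → Version 2 (Group 2): y = (15.2/3.0)(8.51 − 8.9) + 77.3 = 75.3

75.3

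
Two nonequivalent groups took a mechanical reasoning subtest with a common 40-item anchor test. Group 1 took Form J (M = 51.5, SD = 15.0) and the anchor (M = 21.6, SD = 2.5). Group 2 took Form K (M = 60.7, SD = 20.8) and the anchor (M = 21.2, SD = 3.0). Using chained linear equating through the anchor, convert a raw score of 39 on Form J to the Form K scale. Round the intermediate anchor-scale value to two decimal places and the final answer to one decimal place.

Form J → anchor (Group 1): v = (2.5/15.0)(39 − 51.5) + 21.6 = 19.52
anchor → Form K (Group 2): y = (20.8/3.0)(19.52 − 21.2) + 60.7 = 49.1

49.1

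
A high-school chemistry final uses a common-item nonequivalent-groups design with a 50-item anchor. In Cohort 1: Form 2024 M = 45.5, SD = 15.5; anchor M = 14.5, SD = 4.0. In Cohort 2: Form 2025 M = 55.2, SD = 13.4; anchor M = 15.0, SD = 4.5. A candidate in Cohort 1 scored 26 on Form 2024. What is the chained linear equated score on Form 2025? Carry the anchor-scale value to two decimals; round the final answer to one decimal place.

38.7

Form 2024 → anchor (Cohort 1): v = (4.0/15.5)(26 − 45.5) + 14.5 = 9.47
anchor → Form 2025 (Cohort 2): y = (13.4/4.5)(9.47 − 15.0) + 55.2 = 38.7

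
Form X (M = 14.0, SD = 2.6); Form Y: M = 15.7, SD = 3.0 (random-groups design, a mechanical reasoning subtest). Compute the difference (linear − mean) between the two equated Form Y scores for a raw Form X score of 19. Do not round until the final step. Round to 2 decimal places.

Mean-equated: 19 + (15.7 − 14.0) = 20.70
Linear-equated: (3.0/2.6)(19 − 14.0) + 15.7 = 21.469
Difference = 21.469 − 20.70 = 0.77

0.77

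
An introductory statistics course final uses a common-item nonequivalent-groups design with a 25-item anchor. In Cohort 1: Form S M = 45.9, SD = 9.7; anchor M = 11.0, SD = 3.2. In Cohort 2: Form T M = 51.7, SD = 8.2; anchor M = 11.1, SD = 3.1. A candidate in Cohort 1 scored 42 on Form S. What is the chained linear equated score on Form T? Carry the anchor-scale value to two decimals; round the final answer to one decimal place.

48.0

Form S → anchor (Cohort 1): v = (3.2/9.7)(42 − 45.9) + 11.0 = 9.71
anchor → Form T (Cohort 2): y = (8.2/3.1)(9.71 − 11.1) + 51.7 = 48.0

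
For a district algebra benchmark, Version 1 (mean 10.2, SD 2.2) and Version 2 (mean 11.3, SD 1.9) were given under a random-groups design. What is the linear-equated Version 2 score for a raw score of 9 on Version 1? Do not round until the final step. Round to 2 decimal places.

10.26

Linear equating: y = (SD_Y/SD_X)(x − M_X) + M_Y
y = (1.9/2.2)(9 − 10.2) + 11.3
y = 0.863636 × -1.2 + 11.3 = -1.0364 + 11.3 = 10.26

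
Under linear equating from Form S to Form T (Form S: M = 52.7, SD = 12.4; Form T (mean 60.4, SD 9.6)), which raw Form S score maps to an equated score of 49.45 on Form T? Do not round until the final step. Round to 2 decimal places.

38.56

Invert y = (SD_Y/SD_X)(x − M_X) + M_Y:
x = (SD_X/SD_Y)(y − M_Y) + M_X = (12.4/9.6)(49.45 − 60.4) + 52.7
x = 1.291667 × -10.950 + 52.7 = 38.56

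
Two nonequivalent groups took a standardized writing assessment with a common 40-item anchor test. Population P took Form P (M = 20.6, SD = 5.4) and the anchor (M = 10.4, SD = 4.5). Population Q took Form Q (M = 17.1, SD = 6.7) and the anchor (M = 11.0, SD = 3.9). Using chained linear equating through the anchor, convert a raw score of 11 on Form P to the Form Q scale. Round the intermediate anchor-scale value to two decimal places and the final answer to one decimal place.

2.3

Form P → anchor (Population P): v = (4.5/5.4)(11 − 20.6) + 10.4 = 2.40
anchor → Form Q (Population Q): y = (6.7/3.9)(2.40 − 11.0) + 17.1 = 2.3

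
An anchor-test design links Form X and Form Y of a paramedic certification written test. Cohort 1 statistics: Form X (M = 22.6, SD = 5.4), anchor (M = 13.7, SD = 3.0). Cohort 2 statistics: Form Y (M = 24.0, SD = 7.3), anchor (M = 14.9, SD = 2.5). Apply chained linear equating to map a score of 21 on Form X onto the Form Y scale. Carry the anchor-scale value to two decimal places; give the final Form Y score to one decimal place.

17.9

Form X → anchor (Cohort 1): v = (3.0/5.4)(21 − 22.6) + 13.7 = 12.81
anchor → Form Y (Cohort 2): y = (7.3/2.5)(12.81 − 14.9) + 24.0 = 17.9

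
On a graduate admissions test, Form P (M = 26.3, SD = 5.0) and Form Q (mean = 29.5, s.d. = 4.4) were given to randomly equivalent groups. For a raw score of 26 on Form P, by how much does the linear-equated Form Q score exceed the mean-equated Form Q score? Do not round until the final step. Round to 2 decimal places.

0.04

Mean-equated: 26 + (29.5 − 26.3) = 29.20
Linear-equated: (4.4/5.0)(26 − 26.3) + 29.5 = 29.236
Difference = 29.236 − 29.20 = 0.04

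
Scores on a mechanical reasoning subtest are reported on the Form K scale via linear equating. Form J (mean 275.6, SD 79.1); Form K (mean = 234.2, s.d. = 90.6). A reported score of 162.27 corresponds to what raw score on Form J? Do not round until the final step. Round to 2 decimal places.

Invert y = (SD_Y/SD_X)(x − M_X) + M_Y:
x = (SD_X/SD_Y)(y − M_Y) + M_X = (79.1/90.6)(162.27 − 234.2) + 275.6
x = 0.873068 × -71.930 + 275.6 = 212.80

212.80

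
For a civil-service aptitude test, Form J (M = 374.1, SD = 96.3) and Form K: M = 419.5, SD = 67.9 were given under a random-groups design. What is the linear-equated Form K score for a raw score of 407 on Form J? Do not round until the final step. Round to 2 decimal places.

442.70

Linear equating: y = (SD_Y/SD_X)(x − M_X) + M_Y
y = (67.9/96.3)(407 − 374.1) + 419.5
y = 0.705088 × 32.9 + 419.5 = 23.1974 + 419.5 = 442.70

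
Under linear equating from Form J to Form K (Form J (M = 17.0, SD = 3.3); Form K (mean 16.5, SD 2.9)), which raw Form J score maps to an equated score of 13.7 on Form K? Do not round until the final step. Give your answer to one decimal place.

Invert y = (SD_Y/SD_X)(x − M_X) + M_Y:
x = (SD_X/SD_Y)(y − M_Y) + M_X = (3.3/2.9)(13.7 − 16.5) + 17.0
x = 1.137931 × -2.800 + 17.0 = 13.8

13.8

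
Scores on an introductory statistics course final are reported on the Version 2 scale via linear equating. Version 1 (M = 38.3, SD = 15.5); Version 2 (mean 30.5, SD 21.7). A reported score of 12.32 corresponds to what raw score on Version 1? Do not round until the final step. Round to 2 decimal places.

25.31

Invert y = (SD_Y/SD_X)(x − M_X) + M_Y:
x = (SD_X/SD_Y)(y − M_Y) + M_X = (15.5/21.7)(12.32 − 30.5) + 38.3
x = 0.714286 × -18.180 + 38.3 = 25.31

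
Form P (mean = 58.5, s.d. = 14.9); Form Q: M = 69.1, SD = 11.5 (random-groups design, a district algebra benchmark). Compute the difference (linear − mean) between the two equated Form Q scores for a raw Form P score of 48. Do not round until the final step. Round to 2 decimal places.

2.40

Mean-equated: 48 + (69.1 − 58.5) = 58.60
Linear-equated: (11.5/14.9)(48 − 58.5) + 69.1 = 60.996
Difference = 60.996 − 58.60 = 2.40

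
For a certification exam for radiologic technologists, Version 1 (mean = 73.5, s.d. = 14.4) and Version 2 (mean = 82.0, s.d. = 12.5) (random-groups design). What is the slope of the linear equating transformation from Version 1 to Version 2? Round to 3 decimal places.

0.868

A = SD_Y / SD_X = 12.5 / 14.4 = 0.868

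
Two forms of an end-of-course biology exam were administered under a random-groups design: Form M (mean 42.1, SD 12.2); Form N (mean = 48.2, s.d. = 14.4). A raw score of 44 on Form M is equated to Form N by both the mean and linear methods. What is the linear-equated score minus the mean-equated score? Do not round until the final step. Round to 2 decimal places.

Mean-equated: 44 + (48.2 − 42.1) = 50.10
Linear-equated: (14.4/12.2)(44 − 42.1) + 48.2 = 50.443
Difference = 50.443 − 50.10 = 0.34

0.34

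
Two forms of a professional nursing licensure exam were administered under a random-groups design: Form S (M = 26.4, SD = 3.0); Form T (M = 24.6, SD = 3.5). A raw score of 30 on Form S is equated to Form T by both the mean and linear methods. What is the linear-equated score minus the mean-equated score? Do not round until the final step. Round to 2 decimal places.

0.60

Mean-equated: 30 + (24.6 − 26.4) = 28.20
Linear-equated: (3.5/3.0)(30 − 26.4) + 24.6 = 28.800
Difference = 28.800 − 28.20 = 0.60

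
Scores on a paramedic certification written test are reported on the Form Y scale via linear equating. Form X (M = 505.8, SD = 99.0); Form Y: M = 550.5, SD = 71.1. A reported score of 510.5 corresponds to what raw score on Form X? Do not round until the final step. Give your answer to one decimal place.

450.1

Invert y = (SD_Y/SD_X)(x − M_X) + M_Y:
x = (SD_X/SD_Y)(y − M_Y) + M_X = (99.0/71.1)(510.5 − 550.5) + 505.8
x = 1.392405 × -40.000 + 505.8 = 450.1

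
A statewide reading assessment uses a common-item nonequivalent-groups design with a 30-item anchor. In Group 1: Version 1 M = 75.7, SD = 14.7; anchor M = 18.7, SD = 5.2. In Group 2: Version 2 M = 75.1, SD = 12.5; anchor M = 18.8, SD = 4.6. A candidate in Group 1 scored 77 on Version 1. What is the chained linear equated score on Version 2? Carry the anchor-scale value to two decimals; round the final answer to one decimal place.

76.1

Version 1 → anchor (Group 1): v = (5.2/14.7)(77 − 75.7) + 18.7 = 19.16
anchor → Version 2 (Group 2): y = (12.5/4.6)(19.16 − 18.8) + 75.1 = 76.1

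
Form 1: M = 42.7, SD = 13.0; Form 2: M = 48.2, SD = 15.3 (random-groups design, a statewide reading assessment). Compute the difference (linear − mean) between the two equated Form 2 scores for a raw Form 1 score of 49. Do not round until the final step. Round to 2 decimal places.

1.11

Mean-equated: 49 + (48.2 − 42.7) = 54.50
Linear-equated: (15.3/13.0)(49 − 42.7) + 48.2 = 55.615
Difference = 55.615 − 54.50 = 1.11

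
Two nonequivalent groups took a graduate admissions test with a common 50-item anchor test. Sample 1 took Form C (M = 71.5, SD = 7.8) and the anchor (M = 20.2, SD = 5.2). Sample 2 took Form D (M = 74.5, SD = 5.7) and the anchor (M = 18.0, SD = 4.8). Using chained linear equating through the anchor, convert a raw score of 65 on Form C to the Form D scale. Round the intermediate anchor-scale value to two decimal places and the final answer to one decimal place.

Form C → anchor (Sample 1): v = (5.2/7.8)(65 − 71.5) + 20.2 = 15.87
anchor → Form D (Sample 2): y = (5.7/4.8)(15.87 − 18.0) + 74.5 = 72.0

72.0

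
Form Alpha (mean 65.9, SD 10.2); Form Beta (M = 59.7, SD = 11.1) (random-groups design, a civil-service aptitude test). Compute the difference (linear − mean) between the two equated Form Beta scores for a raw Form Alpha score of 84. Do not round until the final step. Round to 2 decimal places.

Mean-equated: 84 + (59.7 − 65.9) = 77.80
Linear-equated: (11.1/10.2)(84 − 65.9) + 59.7 = 79.397
Difference = 79.397 − 77.80 = 1.60

1.60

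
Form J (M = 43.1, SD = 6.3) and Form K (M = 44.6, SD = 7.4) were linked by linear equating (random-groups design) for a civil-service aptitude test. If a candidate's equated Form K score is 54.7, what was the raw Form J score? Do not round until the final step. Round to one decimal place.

51.7

Invert y = (SD_Y/SD_X)(x − M_X) + M_Y:
x = (SD_X/SD_Y)(y − M_Y) + M_X = (6.3/7.4)(54.7 − 44.6) + 43.1
x = 0.851351 × 10.100 + 43.1 = 51.7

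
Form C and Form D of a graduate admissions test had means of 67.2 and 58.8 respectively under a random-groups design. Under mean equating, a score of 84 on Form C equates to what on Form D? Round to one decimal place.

Mean equating: y = x + (M_Y − M_X) = 84 + (58.8 − 67.2) = 75.6

75.6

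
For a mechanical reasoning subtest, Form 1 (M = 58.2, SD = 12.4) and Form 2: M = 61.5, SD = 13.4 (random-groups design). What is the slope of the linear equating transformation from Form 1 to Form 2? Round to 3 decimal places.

A = SD_Y / SD_X = 13.4 / 12.4 = 1.081

1.081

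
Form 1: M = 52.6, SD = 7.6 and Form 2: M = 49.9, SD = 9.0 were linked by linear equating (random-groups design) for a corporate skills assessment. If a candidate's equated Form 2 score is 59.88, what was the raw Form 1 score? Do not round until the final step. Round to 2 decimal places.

61.03

Invert y = (SD_Y/SD_X)(x − M_X) + M_Y:
x = (SD_X/SD_Y)(y − M_Y) + M_X = (7.6/9.0)(59.88 − 49.9) + 52.6
x = 0.844444 × 9.980 + 52.6 = 61.03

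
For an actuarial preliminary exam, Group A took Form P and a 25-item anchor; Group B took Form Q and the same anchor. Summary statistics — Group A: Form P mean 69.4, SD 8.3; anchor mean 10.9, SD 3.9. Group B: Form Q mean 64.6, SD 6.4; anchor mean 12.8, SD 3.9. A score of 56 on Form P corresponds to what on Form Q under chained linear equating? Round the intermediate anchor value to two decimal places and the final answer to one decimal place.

Form P → anchor (Group A): v = (3.9/8.3)(56 − 69.4) + 10.9 = 4.60
anchor → Form Q (Group B): y = (6.4/3.9)(4.60 − 12.8) + 64.6 = 51.1

51.1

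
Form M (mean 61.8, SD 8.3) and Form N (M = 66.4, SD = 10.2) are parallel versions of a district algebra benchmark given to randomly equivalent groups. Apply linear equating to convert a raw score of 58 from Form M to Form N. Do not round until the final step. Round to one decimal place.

Linear equating: y = (SD_Y/SD_X)(x − M_X) + M_Y
y = (10.2/8.3)(58 − 61.8) + 66.4
y = 1.228916 × -3.8 + 66.4 = -4.6699 + 66.4 = 61.7

61.7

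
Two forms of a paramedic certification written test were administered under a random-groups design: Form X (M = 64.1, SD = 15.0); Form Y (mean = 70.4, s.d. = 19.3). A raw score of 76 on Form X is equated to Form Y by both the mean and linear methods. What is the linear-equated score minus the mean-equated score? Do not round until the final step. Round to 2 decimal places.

3.41

Mean-equated: 76 + (70.4 − 64.1) = 82.30
Linear-equated: (19.3/15.0)(76 − 64.1) + 70.4 = 85.711
Difference = 85.711 − 82.30 = 3.41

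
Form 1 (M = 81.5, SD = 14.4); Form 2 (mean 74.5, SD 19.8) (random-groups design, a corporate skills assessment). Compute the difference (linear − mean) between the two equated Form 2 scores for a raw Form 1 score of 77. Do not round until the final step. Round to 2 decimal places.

Mean-equated: 77 + (74.5 − 81.5) = 70.00
Linear-equated: (19.8/14.4)(77 − 81.5) + 74.5 = 68.312
Difference = 68.312 − 70.00 = -1.69

-1.69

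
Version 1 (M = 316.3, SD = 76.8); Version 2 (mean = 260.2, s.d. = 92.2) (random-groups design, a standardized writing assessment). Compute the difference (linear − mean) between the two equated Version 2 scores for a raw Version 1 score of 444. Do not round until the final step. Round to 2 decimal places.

25.61

Mean-equated: 444 + (260.2 − 316.3) = 387.90
Linear-equated: (92.2/76.8)(444 − 316.3) + 260.2 = 413.507
Difference = 413.507 − 387.90 = 25.61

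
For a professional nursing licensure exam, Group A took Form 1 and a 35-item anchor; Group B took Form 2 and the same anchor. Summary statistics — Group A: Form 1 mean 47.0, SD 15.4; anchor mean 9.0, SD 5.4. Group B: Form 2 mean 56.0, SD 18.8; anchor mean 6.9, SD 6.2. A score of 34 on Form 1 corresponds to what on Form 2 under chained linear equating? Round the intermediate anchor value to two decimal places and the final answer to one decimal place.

48.5

Form 1 → anchor (Group A): v = (5.4/15.4)(34 − 47.0) + 9.0 = 4.44
anchor → Form 2 (Group B): y = (18.8/6.2)(4.44 − 6.9) + 56.0 = 48.5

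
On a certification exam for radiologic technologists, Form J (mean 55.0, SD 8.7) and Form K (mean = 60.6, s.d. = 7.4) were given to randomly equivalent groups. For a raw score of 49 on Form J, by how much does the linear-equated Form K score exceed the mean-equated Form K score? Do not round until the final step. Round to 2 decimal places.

Mean-equated: 49 + (60.6 − 55.0) = 54.60
Linear-equated: (7.4/8.7)(49 − 55.0) + 60.6 = 55.497
Difference = 55.497 − 54.60 = 0.90

0.90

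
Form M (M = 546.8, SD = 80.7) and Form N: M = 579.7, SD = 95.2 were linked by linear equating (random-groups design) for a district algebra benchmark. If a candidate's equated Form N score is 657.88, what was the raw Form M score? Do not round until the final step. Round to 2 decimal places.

613.07

Invert y = (SD_Y/SD_X)(x − M_X) + M_Y:
x = (SD_X/SD_Y)(y − M_Y) + M_X = (80.7/95.2)(657.88 − 579.7) + 546.8
x = 0.847689 × 78.180 + 546.8 = 613.07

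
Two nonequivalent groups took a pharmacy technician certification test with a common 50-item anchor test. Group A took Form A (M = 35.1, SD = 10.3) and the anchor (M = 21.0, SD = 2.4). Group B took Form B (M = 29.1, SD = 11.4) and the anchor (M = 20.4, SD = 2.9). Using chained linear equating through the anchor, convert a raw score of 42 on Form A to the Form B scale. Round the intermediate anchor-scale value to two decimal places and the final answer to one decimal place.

Form A → anchor (Group A): v = (2.4/10.3)(42 − 35.1) + 21.0 = 22.61
anchor → Form B (Group B): y = (11.4/2.9)(22.61 − 20.4) + 29.1 = 37.8

37.8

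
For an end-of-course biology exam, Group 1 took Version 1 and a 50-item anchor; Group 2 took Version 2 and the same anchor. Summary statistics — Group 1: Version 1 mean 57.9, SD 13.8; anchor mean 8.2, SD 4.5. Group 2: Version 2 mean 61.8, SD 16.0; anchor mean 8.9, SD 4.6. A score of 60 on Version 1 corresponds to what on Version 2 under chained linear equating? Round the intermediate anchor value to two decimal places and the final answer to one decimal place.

61.7

Version 1 → anchor (Group 1): v = (4.5/13.8)(60 − 57.9) + 8.2 = 8.88
anchor → Version 2 (Group 2): y = (16.0/4.6)(8.88 − 8.9) + 61.8 = 61.7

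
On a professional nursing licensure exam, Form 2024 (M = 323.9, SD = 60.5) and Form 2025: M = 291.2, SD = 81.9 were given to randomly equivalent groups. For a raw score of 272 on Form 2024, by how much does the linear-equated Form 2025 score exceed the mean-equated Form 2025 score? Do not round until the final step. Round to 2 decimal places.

Mean-equated: 272 + (291.2 − 323.9) = 239.30
Linear-equated: (81.9/60.5)(272 − 323.9) + 291.2 = 220.942
Difference = 220.942 − 239.30 = -18.36

-18.36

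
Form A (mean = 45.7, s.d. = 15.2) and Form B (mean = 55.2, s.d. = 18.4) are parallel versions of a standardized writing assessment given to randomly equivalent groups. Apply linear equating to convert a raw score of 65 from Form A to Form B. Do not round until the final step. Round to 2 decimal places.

Linear equating: y = (SD_Y/SD_X)(x − M_X) + M_Y
y = (18.4/15.2)(65 − 45.7) + 55.2
y = 1.210526 × 19.3 + 55.2 = 23.3632 + 55.2 = 78.56

78.56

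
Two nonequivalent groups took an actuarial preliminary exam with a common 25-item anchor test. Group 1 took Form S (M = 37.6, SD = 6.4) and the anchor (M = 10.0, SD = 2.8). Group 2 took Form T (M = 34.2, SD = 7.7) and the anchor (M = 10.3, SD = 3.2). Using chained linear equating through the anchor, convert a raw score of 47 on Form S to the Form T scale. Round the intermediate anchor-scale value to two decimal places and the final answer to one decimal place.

43.4

Form S → anchor (Group 1): v = (2.8/6.4)(47 − 37.6) + 10.0 = 14.11
anchor → Form T (Group 2): y = (7.7/3.2)(14.11 − 10.3) + 34.2 = 43.4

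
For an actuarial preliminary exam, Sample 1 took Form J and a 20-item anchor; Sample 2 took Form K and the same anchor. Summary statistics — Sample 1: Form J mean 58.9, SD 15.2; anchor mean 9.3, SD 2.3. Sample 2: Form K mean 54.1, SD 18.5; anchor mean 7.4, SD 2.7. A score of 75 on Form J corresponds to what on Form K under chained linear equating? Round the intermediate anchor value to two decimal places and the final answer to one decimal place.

83.8

Form J → anchor (Sample 1): v = (2.3/15.2)(75 − 58.9) + 9.3 = 11.74
anchor → Form K (Sample 2): y = (18.5/2.7)(11.74 − 7.4) + 54.1 = 83.8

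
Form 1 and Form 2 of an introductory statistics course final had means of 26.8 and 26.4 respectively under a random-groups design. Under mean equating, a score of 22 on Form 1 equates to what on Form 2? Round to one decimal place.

Mean equating: y = x + (M_Y − M_X) = 22 + (26.4 − 26.8) = 21.6

21.6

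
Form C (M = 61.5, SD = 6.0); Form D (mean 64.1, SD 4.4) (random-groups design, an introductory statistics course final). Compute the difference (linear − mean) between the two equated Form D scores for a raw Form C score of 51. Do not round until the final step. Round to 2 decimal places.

2.80

Mean-equated: 51 + (64.1 − 61.5) = 53.60
Linear-equated: (4.4/6.0)(51 − 61.5) + 64.1 = 56.400
Difference = 56.400 − 53.60 = 2.80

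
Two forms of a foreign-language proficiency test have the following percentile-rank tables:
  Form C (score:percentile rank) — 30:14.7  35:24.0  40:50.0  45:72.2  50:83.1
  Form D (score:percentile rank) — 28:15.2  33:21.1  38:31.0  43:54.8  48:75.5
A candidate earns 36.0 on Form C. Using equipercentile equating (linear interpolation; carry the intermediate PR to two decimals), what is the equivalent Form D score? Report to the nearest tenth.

PR of 36.0 on Form C: 24.0 + (36.0 − 35)/(40 − 35) × (50.0 − 24.0) = 29.20
On Form D, PR 29.20 falls between score 33 (PR 21.1) and 38 (PR 31.0).
Interpolate: 33 + (29.20 − 21.1)/(31.0 − 21.1) × (38 − 33) = 37.1

37.1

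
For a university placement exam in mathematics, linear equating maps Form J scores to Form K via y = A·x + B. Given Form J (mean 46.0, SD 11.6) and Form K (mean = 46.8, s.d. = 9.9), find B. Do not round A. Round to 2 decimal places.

7.54

A = SD_Y / SD_X = 9.9 / 11.6 = 0.853448
B = M_Y − A·M_X = 46.8 − 0.853448 × 46.0 = 7.54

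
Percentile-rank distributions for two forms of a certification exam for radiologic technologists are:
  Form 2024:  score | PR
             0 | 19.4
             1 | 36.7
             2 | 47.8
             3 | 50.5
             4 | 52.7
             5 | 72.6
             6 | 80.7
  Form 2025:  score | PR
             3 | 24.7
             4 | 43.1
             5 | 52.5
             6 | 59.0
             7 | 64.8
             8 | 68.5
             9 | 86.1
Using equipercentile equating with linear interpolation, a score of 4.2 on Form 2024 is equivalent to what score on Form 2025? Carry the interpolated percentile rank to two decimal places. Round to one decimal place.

5.6

PR of 4.2 on Form 2024: 52.7 + (4.2 − 4)/(5 − 4) × (72.6 − 52.7) = 56.68
On Form 2025, PR 56.68 falls between score 5 (PR 52.5) and 6 (PR 59.0).
Interpolate: 5 + (56.68 − 52.5)/(59.0 − 52.5) × (6 − 5) = 5.6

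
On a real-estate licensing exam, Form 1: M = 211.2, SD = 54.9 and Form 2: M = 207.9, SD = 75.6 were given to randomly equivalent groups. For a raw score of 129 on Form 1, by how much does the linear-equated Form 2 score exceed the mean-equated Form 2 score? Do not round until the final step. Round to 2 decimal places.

Mean-equated: 129 + (207.9 − 211.2) = 125.70
Linear-equated: (75.6/54.9)(129 − 211.2) + 207.9 = 94.707
Difference = 94.707 − 125.70 = -30.99

-30.99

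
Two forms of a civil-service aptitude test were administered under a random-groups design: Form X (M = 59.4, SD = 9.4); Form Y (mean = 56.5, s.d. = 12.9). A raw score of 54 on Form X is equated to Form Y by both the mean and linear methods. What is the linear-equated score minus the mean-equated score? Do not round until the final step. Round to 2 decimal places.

-2.01

Mean-equated: 54 + (56.5 − 59.4) = 51.10
Linear-equated: (12.9/9.4)(54 − 59.4) + 56.5 = 49.089
Difference = 49.089 − 51.10 = -2.01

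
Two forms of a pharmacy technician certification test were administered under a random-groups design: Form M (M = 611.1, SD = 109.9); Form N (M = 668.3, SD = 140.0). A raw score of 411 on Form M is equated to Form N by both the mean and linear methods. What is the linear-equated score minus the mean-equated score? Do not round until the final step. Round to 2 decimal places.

Mean-equated: 411 + (668.3 − 611.1) = 468.20
Linear-equated: (140.0/109.9)(411 − 611.1) + 668.3 = 413.396
Difference = 413.396 − 468.20 = -54.80

-54.80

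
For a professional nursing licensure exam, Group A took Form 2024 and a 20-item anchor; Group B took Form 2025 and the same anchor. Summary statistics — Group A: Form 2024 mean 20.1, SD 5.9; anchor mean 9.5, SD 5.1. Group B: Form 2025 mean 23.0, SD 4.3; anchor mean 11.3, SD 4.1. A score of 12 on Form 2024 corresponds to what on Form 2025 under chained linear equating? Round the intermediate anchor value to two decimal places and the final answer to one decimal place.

Form 2024 → anchor (Group A): v = (5.1/5.9)(12 − 20.1) + 9.5 = 2.50
anchor → Form 2025 (Group B): y = (4.3/4.1)(2.50 − 11.3) + 23.0 = 13.8

13.8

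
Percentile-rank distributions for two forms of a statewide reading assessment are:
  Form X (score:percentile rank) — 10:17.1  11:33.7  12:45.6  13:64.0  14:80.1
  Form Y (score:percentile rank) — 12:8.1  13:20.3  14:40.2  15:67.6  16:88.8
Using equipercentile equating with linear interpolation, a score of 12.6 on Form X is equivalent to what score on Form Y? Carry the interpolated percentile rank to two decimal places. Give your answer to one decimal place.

PR of 12.6 on Form X: 45.6 + (12.6 − 12)/(13 − 12) × (64.0 − 45.6) = 56.64
On Form Y, PR 56.64 falls between score 14 (PR 40.2) and 15 (PR 67.6).
Interpolate: 14 + (56.64 − 40.2)/(67.6 − 40.2) × (15 − 14) = 14.6

14.6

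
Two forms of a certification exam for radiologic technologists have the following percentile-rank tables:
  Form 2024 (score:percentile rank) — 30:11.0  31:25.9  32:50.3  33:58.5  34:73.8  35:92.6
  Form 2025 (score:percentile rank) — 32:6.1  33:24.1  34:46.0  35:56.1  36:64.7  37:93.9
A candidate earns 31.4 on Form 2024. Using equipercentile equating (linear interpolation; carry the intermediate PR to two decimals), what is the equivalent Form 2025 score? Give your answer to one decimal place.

33.5

PR of 31.4 on Form 2024: 25.9 + (31.4 − 31)/(32 − 31) × (50.3 − 25.9) = 35.66
On Form 2025, PR 35.66 falls between score 33 (PR 24.1) and 34 (PR 46.0).
Interpolate: 33 + (35.66 − 24.1)/(46.0 − 24.1) × (34 − 33) = 33.5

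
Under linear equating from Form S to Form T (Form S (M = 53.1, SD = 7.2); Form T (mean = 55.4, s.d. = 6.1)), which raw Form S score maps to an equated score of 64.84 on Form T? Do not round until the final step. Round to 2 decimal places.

Invert y = (SD_Y/SD_X)(x − M_X) + M_Y:
x = (SD_X/SD_Y)(y − M_Y) + M_X = (7.2/6.1)(64.84 − 55.4) + 53.1
x = 1.180328 × 9.440 + 53.1 = 64.24

64.24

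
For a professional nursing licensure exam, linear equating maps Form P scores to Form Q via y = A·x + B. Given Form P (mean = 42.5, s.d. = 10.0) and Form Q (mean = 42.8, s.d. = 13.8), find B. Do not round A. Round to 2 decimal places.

A = SD_Y / SD_X = 13.8 / 10.0 = 1.380000
B = M_Y − A·M_X = 42.8 − 1.380000 × 42.5 = -15.85

-15.85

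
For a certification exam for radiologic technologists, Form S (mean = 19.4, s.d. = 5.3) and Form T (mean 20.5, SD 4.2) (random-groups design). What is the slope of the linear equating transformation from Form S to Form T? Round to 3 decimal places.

0.792

A = SD_Y / SD_X = 4.2 / 5.3 = 0.792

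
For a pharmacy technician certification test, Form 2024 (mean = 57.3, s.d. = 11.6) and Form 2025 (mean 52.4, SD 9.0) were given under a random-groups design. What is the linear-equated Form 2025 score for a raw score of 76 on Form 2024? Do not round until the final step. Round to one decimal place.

Linear equating: y = (SD_Y/SD_X)(x − M_X) + M_Y
y = (9.0/11.6)(76 − 57.3) + 52.4
y = 0.775862 × 18.7 + 52.4 = 14.5086 + 52.4 = 66.9

66.9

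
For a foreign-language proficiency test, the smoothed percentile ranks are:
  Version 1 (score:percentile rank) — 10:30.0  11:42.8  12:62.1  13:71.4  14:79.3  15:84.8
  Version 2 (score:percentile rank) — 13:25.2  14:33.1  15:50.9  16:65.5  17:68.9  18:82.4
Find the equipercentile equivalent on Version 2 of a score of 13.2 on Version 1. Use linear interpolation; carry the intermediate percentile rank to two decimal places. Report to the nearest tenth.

PR of 13.2 on Version 1: 71.4 + (13.2 − 13)/(14 − 13) × (79.3 − 71.4) = 72.98
On Version 2, PR 72.98 falls between score 17 (PR 68.9) and 18 (PR 82.4).
Interpolate: 17 + (72.98 − 68.9)/(82.4 − 68.9) × (18 − 17) = 17.3

17.3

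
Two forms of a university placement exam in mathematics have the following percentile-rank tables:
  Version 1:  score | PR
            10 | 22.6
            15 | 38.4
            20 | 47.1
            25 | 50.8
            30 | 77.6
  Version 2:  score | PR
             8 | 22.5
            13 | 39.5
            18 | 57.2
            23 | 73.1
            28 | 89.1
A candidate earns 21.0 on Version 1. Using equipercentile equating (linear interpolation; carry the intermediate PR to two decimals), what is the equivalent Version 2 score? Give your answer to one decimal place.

PR of 21.0 on Version 1: 47.1 + (21.0 − 20)/(25 − 20) × (50.8 − 47.1) = 47.84
On Version 2, PR 47.84 falls between score 13 (PR 39.5) and 18 (PR 57.2).
Interpolate: 13 + (47.84 − 39.5)/(57.2 − 39.5) × (18 − 13) = 15.4

15.4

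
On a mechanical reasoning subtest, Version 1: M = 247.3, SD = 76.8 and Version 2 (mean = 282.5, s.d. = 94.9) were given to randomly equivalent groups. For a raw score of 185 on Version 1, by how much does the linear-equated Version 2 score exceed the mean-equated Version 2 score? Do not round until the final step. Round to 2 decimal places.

-14.68

Mean-equated: 185 + (282.5 − 247.3) = 220.20
Linear-equated: (94.9/76.8)(185 − 247.3) + 282.5 = 205.517
Difference = 205.517 − 220.20 = -14.68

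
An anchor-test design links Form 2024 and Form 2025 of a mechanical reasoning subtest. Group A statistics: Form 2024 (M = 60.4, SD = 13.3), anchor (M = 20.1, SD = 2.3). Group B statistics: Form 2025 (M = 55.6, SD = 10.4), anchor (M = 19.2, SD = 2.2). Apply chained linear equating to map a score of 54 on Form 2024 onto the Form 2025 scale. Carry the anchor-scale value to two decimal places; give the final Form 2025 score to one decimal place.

54.6

Form 2024 → anchor (Group A): v = (2.3/13.3)(54 − 60.4) + 20.1 = 18.99
anchor → Form 2025 (Group B): y = (10.4/2.2)(18.99 − 19.2) + 55.6 = 54.6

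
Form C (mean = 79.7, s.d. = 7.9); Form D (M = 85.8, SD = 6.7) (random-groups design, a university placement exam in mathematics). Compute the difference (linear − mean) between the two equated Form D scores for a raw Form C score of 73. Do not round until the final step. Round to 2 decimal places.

Mean-equated: 73 + (85.8 − 79.7) = 79.10
Linear-equated: (6.7/7.9)(73 − 79.7) + 85.8 = 80.118
Difference = 80.118 − 79.10 = 1.02

1.02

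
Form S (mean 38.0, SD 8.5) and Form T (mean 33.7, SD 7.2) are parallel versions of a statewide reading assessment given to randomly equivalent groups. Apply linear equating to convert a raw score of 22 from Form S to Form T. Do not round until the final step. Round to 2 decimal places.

20.15

Linear equating: y = (SD_Y/SD_X)(x − M_X) + M_Y
y = (7.2/8.5)(22 − 38.0) + 33.7
y = 0.847059 × -16.0 + 33.7 = -13.5529 + 33.7 = 20.15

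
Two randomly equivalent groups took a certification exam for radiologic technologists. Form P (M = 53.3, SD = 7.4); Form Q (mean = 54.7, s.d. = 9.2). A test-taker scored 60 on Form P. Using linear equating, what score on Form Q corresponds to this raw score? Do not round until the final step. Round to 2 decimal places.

Linear equating: y = (SD_Y/SD_X)(x − M_X) + M_Y
y = (9.2/7.4)(60 − 53.3) + 54.7
y = 1.243243 × 6.7 + 54.7 = 8.3297 + 54.7 = 63.03

63.03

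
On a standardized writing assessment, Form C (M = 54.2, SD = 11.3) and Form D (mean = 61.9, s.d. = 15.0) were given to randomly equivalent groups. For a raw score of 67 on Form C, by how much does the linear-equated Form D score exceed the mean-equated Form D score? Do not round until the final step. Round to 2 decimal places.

Mean-equated: 67 + (61.9 − 54.2) = 74.70
Linear-equated: (15.0/11.3)(67 − 54.2) + 61.9 = 78.891
Difference = 78.891 − 74.70 = 4.19

4.19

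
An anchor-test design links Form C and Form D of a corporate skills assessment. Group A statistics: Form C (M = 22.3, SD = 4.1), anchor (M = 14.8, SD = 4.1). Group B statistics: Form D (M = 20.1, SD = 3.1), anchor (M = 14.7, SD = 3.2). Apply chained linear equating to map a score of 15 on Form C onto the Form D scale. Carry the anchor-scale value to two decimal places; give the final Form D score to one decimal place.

13.1

Form C → anchor (Group A): v = (4.1/4.1)(15 − 22.3) + 14.8 = 7.50
anchor → Form D (Group B): y = (3.1/3.2)(7.50 − 14.7) + 20.1 = 13.1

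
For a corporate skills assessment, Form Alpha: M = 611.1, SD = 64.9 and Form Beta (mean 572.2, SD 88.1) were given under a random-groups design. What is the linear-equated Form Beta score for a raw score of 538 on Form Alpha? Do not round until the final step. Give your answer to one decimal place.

Linear equating: y = (SD_Y/SD_X)(x − M_X) + M_Y
y = (88.1/64.9)(538 − 611.1) + 572.2
y = 1.357473 × -73.1 + 572.2 = -99.2313 + 572.2 = 473.0

473.0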